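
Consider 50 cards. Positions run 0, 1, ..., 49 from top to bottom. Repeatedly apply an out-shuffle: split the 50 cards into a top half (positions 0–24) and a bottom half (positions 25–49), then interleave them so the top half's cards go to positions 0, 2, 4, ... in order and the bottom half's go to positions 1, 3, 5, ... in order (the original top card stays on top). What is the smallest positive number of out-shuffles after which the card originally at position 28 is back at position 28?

Follow position 28 under repeated out-shuffles:
28 → 7 → 14 → 28
It first returns after 3 out-shuffles.

3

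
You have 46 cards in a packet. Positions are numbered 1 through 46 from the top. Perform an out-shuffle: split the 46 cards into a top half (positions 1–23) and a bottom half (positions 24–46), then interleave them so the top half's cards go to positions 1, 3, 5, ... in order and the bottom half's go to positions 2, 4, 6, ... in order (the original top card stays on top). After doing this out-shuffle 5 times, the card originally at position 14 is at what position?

Track the card's position through each out-shuffle:
14 → 27 → 8 → 15 → 29 → 12

12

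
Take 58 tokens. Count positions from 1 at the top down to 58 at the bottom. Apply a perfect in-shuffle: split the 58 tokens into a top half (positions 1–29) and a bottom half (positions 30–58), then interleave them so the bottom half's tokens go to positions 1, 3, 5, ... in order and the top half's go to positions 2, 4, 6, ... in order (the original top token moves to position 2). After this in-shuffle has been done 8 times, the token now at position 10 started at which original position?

Work backwards from position 10, undoing one in-shuffle at a time:
10 ← 5 ← 32 ← 16 ← 8 ← 4 ← 2 ← 1 ← 30
So the token now at position 10 started at position 30.

30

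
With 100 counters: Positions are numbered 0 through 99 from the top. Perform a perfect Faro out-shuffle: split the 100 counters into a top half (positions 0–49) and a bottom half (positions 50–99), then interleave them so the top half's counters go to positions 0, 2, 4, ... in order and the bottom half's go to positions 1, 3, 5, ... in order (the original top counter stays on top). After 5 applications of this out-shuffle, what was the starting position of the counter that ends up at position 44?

Work backwards from position 44, undoing one out-shuffle at a time:
44 ← 22 ← 11 ← 55 ← 77 ← 88
So the counter now at position 44 started at position 88.

88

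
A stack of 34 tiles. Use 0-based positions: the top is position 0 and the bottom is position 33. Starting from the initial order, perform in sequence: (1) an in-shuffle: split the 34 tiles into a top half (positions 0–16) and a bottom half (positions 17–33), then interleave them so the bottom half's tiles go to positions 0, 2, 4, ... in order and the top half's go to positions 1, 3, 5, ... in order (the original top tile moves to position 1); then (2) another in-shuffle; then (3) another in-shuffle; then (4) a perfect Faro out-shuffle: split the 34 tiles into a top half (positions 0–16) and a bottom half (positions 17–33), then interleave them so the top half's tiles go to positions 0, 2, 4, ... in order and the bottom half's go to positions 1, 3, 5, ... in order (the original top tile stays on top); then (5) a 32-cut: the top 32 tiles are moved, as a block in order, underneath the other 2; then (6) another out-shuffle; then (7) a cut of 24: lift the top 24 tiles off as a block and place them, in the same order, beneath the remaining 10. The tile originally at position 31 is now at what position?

Track the tile from position 31 forward through each operation:
  after op 1 (in-shuffle): 31 → 28
  after op 2 (in-shuffle): 28 → 22
  after op 3 (in-shuffle): 22 → 10
  after op 4 (out-shuffle): 10 → 20
  after op 5 (cut 32): 20 → 22
  after op 6 (out-shuffle): 22 → 11
  after op 7 (cut 24): 11 → 21

21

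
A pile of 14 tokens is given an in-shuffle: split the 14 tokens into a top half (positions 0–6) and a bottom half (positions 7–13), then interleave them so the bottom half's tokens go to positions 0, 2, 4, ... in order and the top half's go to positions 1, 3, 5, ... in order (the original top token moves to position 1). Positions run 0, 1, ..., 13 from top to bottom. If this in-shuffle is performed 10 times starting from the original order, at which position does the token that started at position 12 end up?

6

Track the token's position through each in-shuffle:
12 → 10 → 6 → 13 → 12 → 10 → 6 → 13 → 12 → 10 → 6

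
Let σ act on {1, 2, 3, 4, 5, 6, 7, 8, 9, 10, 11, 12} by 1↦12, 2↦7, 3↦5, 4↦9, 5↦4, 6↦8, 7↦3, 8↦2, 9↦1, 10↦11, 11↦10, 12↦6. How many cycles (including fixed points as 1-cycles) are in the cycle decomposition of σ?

2

Cycle decomposition: (1 12 6 8 2 7 3 5 4 9) (10 11).
2 cycles.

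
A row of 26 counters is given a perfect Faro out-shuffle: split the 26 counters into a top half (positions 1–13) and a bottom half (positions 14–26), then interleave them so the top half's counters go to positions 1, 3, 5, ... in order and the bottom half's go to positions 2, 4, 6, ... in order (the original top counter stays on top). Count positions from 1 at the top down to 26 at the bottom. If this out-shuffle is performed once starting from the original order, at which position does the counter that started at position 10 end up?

Track the counter's position through each out-shuffle:
10 → 19

19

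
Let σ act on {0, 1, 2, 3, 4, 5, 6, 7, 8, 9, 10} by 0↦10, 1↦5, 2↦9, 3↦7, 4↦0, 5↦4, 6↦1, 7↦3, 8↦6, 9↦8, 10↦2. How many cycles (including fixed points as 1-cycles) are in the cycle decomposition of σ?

2

Cycle decomposition: (0 10 2 9 8 6 1 5 4) (3 7).
2 cycles.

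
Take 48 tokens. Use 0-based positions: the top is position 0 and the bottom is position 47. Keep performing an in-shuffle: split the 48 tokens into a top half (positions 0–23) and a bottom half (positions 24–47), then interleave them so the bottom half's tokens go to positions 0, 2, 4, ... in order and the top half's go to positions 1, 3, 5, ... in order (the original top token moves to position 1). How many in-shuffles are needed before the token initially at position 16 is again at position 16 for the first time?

Follow position 16 under repeated in-shuffles:
16 → 33 → 18 → 37 → 26 → 4 → 9 → 19 → ... → 16 (length 21)
It first returns after 21 in-shuffles.

21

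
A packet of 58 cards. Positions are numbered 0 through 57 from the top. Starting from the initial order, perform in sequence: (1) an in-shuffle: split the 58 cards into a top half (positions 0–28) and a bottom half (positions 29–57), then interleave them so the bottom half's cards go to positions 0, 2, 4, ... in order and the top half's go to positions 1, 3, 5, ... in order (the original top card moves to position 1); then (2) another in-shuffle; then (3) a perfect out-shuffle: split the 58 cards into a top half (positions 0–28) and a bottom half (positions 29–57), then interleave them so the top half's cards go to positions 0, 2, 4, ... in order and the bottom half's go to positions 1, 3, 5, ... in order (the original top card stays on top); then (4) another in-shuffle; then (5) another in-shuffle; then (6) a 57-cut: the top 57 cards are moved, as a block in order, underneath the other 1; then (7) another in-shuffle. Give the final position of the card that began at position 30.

Track the card from position 30 forward through each operation:
  after op 1 (in-shuffle): 30 → 2
  after op 2 (in-shuffle): 2 → 5
  after op 3 (out-shuffle): 5 → 10
  after op 4 (in-shuffle): 10 → 21
  after op 5 (in-shuffle): 21 → 43
  after op 6 (cut 57): 43 → 44
  after op 7 (in-shuffle): 44 → 30

30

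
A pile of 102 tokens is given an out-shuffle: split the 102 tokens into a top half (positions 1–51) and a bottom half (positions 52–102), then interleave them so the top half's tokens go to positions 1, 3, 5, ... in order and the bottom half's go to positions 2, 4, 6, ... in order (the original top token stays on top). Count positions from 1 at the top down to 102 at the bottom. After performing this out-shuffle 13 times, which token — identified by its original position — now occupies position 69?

99

Work backwards from position 69, undoing one out-shuffle at a time:
69 ← 35 ← 18 ← 60 ← 81 ← ... ← 99 (13 steps).
So the token now at position 69 started at position 99.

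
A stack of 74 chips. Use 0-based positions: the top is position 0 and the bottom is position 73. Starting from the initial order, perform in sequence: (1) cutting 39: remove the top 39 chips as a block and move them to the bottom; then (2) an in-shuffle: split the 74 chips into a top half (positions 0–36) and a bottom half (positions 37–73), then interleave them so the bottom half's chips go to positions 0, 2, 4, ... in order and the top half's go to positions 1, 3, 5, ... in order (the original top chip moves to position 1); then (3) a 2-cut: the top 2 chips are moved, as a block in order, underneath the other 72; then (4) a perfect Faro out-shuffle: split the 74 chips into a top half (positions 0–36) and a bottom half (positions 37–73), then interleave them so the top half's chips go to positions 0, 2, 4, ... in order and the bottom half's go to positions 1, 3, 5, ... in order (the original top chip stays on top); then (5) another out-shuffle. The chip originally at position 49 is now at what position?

Track the chip from position 49 forward through each operation:
  after op 1 (cut 39): 49 → 10
  after op 2 (in-shuffle): 10 → 21
  after op 3 (cut 2): 21 → 19
  after op 4 (out-shuffle): 19 → 38
  after op 5 (out-shuffle): 38 → 3

3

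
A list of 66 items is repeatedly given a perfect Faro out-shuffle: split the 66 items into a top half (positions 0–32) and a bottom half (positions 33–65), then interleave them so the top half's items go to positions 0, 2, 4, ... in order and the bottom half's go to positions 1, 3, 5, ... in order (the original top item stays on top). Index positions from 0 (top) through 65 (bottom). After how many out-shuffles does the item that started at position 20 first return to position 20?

12

Follow position 20 under repeated out-shuffles:
20 → 40 → 15 → 30 → 60 → 55 → 45 → 25 → 50 → 35 → 5 → 10 → 20
It first returns after 12 out-shuffles.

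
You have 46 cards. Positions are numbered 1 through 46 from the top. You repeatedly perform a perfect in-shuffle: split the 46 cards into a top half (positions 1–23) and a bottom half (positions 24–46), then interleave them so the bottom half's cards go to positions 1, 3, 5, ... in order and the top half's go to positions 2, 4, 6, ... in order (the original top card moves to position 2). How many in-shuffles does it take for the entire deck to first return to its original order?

The in-shuffle permutes the 46 positions with cycle lengths [23, 23].
Every card is home exactly when every cycle has completed a whole number of laps, i.e. after lcm(23) = 23 in-shuffles.

23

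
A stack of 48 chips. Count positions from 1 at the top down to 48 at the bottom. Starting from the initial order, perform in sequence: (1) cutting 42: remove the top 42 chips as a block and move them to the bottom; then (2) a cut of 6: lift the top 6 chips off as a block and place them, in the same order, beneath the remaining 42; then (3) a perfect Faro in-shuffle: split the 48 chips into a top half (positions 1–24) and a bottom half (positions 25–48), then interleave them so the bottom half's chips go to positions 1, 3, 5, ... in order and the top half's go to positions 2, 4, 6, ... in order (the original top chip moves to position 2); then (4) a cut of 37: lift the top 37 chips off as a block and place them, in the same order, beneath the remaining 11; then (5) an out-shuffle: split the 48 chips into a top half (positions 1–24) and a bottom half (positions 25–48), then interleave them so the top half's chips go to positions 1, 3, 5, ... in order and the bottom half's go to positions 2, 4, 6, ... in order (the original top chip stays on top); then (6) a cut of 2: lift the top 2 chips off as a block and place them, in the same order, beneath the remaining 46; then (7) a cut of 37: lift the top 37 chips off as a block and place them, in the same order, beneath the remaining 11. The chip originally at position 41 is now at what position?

1

Track the chip from position 41 forward through each operation:
  after op 1 (cut 42): 41 → 47
  after op 2 (cut 6): 47 → 41
  after op 3 (in-shuffle): 41 → 33
  after op 4 (cut 37): 33 → 44
  after op 5 (out-shuffle): 44 → 40
  after op 6 (cut 2): 40 → 38
  after op 7 (cut 37): 38 → 1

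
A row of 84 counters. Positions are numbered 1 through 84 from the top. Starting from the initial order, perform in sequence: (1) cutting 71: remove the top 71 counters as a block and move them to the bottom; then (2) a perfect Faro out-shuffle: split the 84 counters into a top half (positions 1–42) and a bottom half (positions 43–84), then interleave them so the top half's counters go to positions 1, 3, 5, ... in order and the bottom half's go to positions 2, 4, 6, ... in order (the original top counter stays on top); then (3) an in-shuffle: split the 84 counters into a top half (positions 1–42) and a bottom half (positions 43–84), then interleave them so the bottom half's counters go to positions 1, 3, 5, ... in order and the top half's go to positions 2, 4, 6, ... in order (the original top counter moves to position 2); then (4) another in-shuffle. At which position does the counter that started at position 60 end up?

Track the counter from position 60 forward through each operation:
  after op 1 (cut 71): 60 → 73
  after op 2 (out-shuffle): 73 → 62
  after op 3 (in-shuffle): 62 → 39
  after op 4 (in-shuffle): 39 → 78

78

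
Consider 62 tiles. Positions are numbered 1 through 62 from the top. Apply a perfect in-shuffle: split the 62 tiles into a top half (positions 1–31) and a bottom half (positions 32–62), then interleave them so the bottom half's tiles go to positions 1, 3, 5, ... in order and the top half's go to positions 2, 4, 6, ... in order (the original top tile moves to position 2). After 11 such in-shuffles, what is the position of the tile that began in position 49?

Track the tile's position through each in-shuffle:
49 → 35 → 7 → 14 → 28 → 56 → 49 → 35 → 7 → 14 → 28 → 56

56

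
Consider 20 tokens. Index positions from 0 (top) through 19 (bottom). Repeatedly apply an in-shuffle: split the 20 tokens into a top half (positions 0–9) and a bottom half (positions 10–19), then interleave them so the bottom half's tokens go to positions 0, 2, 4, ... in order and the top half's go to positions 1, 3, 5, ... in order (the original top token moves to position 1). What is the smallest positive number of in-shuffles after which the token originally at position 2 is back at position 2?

Follow position 2 under repeated in-shuffles:
2 → 5 → 11 → 2
It first returns after 3 in-shuffles.

3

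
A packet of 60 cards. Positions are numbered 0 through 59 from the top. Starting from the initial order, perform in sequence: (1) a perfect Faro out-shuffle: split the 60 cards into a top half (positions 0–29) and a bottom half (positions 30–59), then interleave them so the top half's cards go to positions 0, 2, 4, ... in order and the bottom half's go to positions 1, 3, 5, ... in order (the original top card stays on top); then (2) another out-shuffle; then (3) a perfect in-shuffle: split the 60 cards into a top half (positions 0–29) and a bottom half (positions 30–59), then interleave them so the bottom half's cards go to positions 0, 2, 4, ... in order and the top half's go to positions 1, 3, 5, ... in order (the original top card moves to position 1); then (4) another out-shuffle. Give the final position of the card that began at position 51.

Track the card from position 51 forward through each operation:
  after op 1 (out-shuffle): 51 → 43
  after op 2 (out-shuffle): 43 → 27
  after op 3 (in-shuffle): 27 → 55
  after op 4 (out-shuffle): 55 → 51

51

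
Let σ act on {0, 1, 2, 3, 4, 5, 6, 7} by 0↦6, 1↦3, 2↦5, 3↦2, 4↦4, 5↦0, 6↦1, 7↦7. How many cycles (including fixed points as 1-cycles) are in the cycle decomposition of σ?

3

Cycle decomposition: (0 6 1 3 2 5) (4) (7).
3 cycles.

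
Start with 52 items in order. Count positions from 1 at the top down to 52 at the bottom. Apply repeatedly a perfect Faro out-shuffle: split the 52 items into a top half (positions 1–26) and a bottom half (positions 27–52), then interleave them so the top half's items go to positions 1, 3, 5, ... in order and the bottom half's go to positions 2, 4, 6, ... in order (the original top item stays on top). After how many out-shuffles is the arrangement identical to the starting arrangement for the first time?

The out-shuffle permutes the 52 positions with cycle lengths [1, 1, 2, 8, 8, 8, 8, 8, 8].
Every item is home exactly when every cycle has completed a whole number of laps, i.e. after lcm(1, 2, 8) = 8 out-shuffles.

8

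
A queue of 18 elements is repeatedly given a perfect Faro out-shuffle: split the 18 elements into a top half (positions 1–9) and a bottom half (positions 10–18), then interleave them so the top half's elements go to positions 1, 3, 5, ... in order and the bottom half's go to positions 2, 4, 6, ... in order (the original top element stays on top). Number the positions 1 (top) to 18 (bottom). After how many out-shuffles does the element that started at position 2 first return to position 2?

Follow position 2 under repeated out-shuffles:
2 → 3 → 5 → 9 → 17 → 16 → 14 → 10 → 2
It first returns after 8 out-shuffles.

8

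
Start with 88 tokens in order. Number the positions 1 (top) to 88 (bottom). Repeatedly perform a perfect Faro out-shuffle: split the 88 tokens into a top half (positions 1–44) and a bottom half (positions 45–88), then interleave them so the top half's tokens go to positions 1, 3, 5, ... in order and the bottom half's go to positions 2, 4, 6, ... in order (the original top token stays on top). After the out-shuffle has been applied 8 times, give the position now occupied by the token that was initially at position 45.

Track the token's position through each out-shuffle:
45 → 2 → 3 → 5 → 9 → 17 → 33 → 65 → 42

42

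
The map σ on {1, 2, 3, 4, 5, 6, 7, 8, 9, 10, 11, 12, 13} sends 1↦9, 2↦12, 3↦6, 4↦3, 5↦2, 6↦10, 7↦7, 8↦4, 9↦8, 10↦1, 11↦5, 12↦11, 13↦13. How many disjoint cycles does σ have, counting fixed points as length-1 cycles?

Cycle decomposition: (1 9 8 4 3 6 10) (2 12 11 5) (7) (13).
4 cycles.

4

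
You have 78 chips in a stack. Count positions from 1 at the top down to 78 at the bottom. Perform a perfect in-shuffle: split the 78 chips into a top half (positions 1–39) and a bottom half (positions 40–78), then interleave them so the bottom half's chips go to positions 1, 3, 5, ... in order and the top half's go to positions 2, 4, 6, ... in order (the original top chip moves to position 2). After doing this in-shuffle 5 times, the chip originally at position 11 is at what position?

Track the chip's position through each in-shuffle:
11 → 22 → 44 → 9 → 18 → 36

36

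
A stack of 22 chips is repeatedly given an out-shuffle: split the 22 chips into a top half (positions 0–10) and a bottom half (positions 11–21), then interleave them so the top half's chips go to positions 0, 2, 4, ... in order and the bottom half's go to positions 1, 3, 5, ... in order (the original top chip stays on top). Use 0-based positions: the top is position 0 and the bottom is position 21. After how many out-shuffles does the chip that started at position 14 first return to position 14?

2

Follow position 14 under repeated out-shuffles:
14 → 7 → 14
It first returns after 2 out-shuffles.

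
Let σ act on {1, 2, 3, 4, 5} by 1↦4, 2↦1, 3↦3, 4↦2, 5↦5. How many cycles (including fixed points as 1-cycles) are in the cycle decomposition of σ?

Cycle decomposition: (1 4 2) (3) (5).
3 cycles.

3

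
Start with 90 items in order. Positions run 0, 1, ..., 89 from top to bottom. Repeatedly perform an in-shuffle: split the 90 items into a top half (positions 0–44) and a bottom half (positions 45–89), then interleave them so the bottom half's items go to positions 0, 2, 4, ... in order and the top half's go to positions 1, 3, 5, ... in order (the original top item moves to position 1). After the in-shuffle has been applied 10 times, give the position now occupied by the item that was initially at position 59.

Track the item's position through each in-shuffle:
59 → 28 → 57 → 24 → 49 → 8 → 17 → 35 → 71 → 52 → 14

14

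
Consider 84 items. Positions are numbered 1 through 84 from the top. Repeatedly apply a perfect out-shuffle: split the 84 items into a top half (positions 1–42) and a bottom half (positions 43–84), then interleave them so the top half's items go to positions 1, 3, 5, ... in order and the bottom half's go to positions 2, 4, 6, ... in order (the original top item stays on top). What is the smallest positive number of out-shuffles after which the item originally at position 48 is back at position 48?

82

Follow position 48 under repeated out-shuffles:
48 → 12 → 23 → 45 → 6 → 11 → 21 → 41 → ... → 48 (length 82)
It first returns after 82 out-shuffles.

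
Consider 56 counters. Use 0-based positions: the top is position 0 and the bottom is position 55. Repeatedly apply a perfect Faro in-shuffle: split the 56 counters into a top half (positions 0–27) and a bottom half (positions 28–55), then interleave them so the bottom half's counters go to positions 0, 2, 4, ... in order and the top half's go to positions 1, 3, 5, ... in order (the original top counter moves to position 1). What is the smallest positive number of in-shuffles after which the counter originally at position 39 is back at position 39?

18

Follow position 39 under repeated in-shuffles:
39 → 22 → 45 → 34 → 12 → 25 → 51 → 46 → 36 → 16 → 33 → 10 → 21 → 43 → 30 → 4 → 9 → 19 → 39
It first returns after 18 in-shuffles.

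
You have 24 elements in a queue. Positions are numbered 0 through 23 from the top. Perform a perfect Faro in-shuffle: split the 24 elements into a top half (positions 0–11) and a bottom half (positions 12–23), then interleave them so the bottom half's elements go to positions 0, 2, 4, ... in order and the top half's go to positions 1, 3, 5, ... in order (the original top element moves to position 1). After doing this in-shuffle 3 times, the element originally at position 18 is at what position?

1

Track the element's position through each in-shuffle:
18 → 12 → 0 → 1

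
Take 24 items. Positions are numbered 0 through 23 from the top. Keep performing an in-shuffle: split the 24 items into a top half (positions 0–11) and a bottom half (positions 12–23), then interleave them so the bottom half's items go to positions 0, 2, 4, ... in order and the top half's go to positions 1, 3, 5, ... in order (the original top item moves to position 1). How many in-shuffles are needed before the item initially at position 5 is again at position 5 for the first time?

20

Follow position 5 under repeated in-shuffles:
5 → 11 → 23 → 22 → 20 → 16 → 8 → 17 → 10 → 21 → 18 → 12 → 0 → 1 → 3 → 7 → 15 → 6 → 13 → 2 → 5
It first returns after 20 in-shuffles.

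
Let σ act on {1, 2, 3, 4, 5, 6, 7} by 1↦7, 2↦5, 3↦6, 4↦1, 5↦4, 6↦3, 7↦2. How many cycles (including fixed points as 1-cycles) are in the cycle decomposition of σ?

Cycle decomposition: (1 7 2 5 4) (3 6).
2 cycles.

2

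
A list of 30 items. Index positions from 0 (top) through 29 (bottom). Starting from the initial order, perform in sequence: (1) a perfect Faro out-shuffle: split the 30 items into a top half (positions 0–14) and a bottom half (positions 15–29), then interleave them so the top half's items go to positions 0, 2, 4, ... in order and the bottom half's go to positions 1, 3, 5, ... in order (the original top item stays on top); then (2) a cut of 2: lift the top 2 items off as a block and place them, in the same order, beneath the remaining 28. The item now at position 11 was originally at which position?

Undo the operations in reverse order, starting from position 11:
  undo op 2 (cut 2): 11 ← 13
  undo op 1 (out-shuffle, from bottom half): 13 ← 21
So the item at position 11 came from original position 21.

21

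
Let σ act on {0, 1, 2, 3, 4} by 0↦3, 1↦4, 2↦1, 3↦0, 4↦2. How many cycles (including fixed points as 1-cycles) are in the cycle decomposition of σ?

2

Cycle decomposition: (0 3) (1 4 2).
2 cycles.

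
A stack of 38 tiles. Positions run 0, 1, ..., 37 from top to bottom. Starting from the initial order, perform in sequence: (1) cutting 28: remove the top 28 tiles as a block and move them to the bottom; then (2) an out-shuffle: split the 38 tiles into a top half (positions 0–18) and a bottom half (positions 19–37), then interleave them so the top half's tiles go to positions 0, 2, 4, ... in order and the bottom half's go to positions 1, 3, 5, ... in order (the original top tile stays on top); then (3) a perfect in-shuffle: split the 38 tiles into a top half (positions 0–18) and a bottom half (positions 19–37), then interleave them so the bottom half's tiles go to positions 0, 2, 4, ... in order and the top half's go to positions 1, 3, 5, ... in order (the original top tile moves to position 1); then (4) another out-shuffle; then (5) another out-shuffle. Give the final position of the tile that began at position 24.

Track the tile from position 24 forward through each operation:
  after op 1 (cut 28): 24 → 34
  after op 2 (out-shuffle): 34 → 31
  after op 3 (in-shuffle): 31 → 24
  after op 4 (out-shuffle): 24 → 11
  after op 5 (out-shuffle): 11 → 22

22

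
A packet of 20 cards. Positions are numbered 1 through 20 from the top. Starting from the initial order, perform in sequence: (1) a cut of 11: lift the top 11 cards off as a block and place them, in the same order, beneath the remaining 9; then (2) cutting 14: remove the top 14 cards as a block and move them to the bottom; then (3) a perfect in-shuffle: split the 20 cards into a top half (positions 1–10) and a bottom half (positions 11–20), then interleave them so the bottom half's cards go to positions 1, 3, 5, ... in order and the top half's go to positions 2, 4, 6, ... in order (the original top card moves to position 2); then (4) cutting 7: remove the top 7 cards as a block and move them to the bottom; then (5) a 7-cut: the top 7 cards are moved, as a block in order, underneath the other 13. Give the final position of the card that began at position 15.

6

Track the card from position 15 forward through each operation:
  after op 1 (cut 11): 15 → 4
  after op 2 (cut 14): 4 → 10
  after op 3 (in-shuffle): 10 → 20
  after op 4 (cut 7): 20 → 13
  after op 5 (cut 7): 13 → 6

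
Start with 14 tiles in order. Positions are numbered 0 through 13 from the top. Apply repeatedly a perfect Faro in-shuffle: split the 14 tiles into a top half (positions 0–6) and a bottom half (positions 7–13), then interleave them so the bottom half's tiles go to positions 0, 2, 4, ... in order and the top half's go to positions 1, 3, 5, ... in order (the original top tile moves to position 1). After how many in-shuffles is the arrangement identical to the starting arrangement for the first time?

The in-shuffle permutes the 14 positions with cycle lengths [2, 4, 4, 4].
Every tile is home exactly when every cycle has completed a whole number of laps, i.e. after lcm(2, 4) = 4 in-shuffles.

4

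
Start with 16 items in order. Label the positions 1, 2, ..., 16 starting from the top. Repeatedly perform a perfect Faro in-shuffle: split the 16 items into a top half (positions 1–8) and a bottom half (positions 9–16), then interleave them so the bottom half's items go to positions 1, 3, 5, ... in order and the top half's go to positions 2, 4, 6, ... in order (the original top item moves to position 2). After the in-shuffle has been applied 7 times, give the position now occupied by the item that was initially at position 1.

Track the item's position through each in-shuffle:
1 → 2 → 4 → 8 → 16 → 15 → 13 → 9

9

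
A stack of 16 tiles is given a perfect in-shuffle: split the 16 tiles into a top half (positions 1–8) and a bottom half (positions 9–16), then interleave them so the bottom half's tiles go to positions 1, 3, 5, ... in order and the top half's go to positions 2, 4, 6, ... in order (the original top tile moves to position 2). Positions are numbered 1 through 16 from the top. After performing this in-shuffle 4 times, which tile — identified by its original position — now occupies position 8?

9

Work backwards from position 8, undoing one in-shuffle at a time:
8 ← 4 ← 2 ← 1 ← 9
So the tile now at position 8 started at position 9.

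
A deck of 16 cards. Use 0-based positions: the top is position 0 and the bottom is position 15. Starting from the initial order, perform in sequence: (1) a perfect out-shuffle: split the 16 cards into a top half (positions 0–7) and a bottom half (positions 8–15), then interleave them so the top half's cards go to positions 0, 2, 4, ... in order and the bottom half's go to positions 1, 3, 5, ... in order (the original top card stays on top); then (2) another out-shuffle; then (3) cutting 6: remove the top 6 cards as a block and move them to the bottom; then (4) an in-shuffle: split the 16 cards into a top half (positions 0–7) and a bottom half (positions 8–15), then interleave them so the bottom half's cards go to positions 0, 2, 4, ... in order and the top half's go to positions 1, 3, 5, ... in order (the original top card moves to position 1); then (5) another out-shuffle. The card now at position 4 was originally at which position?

15

Undo the operations in reverse order, starting from position 4:
  undo op 5 (out-shuffle, from top half): 4 ← 2
  undo op 4 (in-shuffle, from bottom half): 2 ← 9
  undo op 3 (cut 6): 9 ← 15
  undo op 2 (out-shuffle, from bottom half): 15 ← 15
  undo op 1 (out-shuffle, from bottom half): 15 ← 15
So the card at position 4 came from original position 15.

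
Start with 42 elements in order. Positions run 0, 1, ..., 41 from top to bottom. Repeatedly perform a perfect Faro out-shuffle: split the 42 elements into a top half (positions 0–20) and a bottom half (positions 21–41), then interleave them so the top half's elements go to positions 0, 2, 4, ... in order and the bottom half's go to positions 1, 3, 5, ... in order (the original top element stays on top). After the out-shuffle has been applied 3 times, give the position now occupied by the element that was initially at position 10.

39

Track the element's position through each out-shuffle:
10 → 20 → 40 → 39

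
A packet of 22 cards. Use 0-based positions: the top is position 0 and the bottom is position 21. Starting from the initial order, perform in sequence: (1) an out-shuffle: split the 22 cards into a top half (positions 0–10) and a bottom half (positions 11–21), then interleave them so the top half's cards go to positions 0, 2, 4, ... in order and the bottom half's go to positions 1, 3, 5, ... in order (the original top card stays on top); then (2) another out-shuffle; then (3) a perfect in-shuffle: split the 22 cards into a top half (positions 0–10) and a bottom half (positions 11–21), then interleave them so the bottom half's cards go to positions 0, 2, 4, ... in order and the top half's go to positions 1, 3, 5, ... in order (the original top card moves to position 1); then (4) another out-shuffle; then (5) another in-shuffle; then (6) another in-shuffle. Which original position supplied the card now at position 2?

Undo the operations in reverse order, starting from position 2:
  undo op 6 (in-shuffle, from bottom half): 2 ← 12
  undo op 5 (in-shuffle, from bottom half): 12 ← 17
  undo op 4 (out-shuffle, from bottom half): 17 ← 19
  undo op 3 (in-shuffle, from top half): 19 ← 9
  undo op 2 (out-shuffle, from bottom half): 9 ← 15
  undo op 1 (out-shuffle, from bottom half): 15 ← 18
So the card at position 2 came from original position 18.

18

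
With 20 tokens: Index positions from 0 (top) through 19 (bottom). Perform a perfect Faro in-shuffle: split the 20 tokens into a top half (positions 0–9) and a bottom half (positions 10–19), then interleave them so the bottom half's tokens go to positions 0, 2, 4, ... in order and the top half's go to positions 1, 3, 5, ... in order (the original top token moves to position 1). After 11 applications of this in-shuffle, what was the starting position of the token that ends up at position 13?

Work backwards from position 13, undoing one in-shuffle at a time:
13 ← 6 ← 13 ← 6 ← 13 ← 6 ← 13 ← 6 ← 13 ← 6 ← 13 ← 6
So the token now at position 13 started at position 6.

6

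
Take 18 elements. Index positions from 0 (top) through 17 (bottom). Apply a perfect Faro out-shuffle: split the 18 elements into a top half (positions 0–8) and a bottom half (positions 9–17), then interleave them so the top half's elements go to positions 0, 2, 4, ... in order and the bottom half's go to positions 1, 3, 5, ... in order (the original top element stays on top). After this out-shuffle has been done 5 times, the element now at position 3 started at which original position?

7

Work backwards from position 3, undoing one out-shuffle at a time:
3 ← 10 ← 5 ← 11 ← 14 ← 7
So the element now at position 3 started at position 7.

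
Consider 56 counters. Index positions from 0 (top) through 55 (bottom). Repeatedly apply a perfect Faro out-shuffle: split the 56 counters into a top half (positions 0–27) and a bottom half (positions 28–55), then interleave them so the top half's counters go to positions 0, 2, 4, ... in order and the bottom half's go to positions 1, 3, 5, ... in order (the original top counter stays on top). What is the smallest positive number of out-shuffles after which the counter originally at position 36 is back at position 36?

20

Follow position 36 under repeated out-shuffles:
36 → 17 → 34 → 13 → 26 → 52 → 49 → 43 → 31 → 7 → 14 → 28 → 1 → 2 → 4 → 8 → 16 → 32 → 9 → 18 → 36
It first returns after 20 out-shuffles.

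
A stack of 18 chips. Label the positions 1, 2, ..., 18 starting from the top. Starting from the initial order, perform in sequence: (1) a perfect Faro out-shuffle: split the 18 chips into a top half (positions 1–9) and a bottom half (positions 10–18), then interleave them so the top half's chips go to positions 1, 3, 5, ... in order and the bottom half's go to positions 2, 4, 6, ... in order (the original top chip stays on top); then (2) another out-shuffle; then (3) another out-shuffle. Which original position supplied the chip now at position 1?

Undo the operations in reverse order, starting from position 1:
  undo op 3 (out-shuffle, from top half): 1 ← 1
  undo op 2 (out-shuffle, from top half): 1 ← 1
  undo op 1 (out-shuffle, from top half): 1 ← 1
So the chip at position 1 came from original position 1.

1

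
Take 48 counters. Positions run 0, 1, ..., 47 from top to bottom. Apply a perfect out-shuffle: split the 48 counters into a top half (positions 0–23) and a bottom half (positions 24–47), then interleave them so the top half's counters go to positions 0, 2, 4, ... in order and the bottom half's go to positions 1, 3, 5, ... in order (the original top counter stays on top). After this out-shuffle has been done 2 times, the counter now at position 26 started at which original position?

Work backwards from position 26, undoing one out-shuffle at a time:
26 ← 13 ← 30
So the counter now at position 26 started at position 30.

30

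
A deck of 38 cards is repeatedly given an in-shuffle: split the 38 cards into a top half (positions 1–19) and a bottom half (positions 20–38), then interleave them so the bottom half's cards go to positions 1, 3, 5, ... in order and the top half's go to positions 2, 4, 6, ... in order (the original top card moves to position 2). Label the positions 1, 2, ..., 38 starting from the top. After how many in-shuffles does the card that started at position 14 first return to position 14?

Follow position 14 under repeated in-shuffles:
14 → 28 → 17 → 34 → 29 → 19 → 38 → 37 → 35 → 31 → 23 → 7 → 14
It first returns after 12 in-shuffles.

12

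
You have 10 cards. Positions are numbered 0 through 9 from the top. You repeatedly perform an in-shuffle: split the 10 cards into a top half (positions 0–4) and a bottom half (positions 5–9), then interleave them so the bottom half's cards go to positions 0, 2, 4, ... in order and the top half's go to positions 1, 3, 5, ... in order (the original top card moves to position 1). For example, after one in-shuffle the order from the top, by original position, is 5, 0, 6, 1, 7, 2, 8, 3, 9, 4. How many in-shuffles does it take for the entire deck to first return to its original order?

The in-shuffle permutes the 10 positions with cycle lengths [10].
Every card is home exactly when every cycle has completed a whole number of laps, i.e. after lcm(10) = 10 in-shuffles.

10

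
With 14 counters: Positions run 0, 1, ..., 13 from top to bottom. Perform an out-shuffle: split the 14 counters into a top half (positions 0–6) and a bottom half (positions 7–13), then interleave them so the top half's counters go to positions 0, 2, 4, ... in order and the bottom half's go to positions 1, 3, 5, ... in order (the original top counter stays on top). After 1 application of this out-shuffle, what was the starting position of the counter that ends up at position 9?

11

Work backwards from position 9, undoing one out-shuffle at a time:
9 ← 11
So the counter now at position 9 started at position 11.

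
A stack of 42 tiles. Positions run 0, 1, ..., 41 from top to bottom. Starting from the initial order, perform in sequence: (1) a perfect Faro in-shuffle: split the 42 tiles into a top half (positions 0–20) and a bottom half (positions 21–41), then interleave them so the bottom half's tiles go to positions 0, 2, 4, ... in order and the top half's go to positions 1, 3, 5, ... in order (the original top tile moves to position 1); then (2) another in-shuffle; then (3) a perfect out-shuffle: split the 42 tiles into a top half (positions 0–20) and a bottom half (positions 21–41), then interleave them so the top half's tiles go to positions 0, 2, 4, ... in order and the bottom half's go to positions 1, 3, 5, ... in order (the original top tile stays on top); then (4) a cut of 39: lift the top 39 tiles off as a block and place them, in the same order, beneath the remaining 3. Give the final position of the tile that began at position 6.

Track the tile from position 6 forward through each operation:
  after op 1 (in-shuffle): 6 → 13
  after op 2 (in-shuffle): 13 → 27
  after op 3 (out-shuffle): 27 → 13
  after op 4 (cut 39): 13 → 16

16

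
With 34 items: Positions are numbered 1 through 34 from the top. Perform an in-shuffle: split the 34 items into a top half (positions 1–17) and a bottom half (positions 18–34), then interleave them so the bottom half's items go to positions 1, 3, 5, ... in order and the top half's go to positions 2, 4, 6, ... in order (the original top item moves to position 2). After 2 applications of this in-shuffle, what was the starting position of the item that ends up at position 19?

31

Work backwards from position 19, undoing one in-shuffle at a time:
19 ← 27 ← 31
So the item now at position 19 started at position 31.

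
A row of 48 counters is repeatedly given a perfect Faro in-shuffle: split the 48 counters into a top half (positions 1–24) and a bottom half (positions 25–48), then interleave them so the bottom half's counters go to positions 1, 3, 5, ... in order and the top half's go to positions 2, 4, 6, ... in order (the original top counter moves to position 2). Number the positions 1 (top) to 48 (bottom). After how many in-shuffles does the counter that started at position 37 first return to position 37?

Follow position 37 under repeated in-shuffles:
37 → 25 → 1 → 2 → 4 → 8 → 16 → 32 → ... → 37 (length 21)
It first returns after 21 in-shuffles.

21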